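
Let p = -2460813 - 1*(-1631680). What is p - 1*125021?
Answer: -954154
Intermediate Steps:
p = -829133 (p = -2460813 + 1631680 = -829133)
p - 1*125021 = -829133 - 1*125021 = -829133 - 125021 = -954154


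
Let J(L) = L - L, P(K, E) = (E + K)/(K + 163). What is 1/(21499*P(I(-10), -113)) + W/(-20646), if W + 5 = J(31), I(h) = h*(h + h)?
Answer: 5615521/12872182266 ≈ 0.00043625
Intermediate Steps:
I(h) = 2*h² (I(h) = h*(2*h) = 2*h²)
P(K, E) = (E + K)/(163 + K)
J(L) = 0
W = -5 (W = -5 + 0 = -5)
1/(21499*P(I(-10), -113)) + W/(-20646) = 1/(21499*(((-113 + 2*(-10)²)/(163 + 2*(-10)²)))) - 5/(-20646) = 1/(21499*(((-113 + 2*100)/(163 + 2*100)))) - 5*(-1/20646) = 1/(21499*(((-113 + 200)/(163 + 200)))) + 5/20646 = 1/(21499*((87/363))) + 5/20646 = 1/(21499*(((1/363)*87))) + 5/20646 = 1/(21499*(29/121)) + 5/20646 = (1/21499)*(121/29) + 5/20646 = 121/623471 + 5/20646 = 5615521/12872182266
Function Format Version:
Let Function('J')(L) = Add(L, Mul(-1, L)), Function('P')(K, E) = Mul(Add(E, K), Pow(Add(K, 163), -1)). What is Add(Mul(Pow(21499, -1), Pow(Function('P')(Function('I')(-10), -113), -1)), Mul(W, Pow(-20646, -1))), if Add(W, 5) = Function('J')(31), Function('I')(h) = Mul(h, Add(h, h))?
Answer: Rational(5615521, 12872182266) ≈ 0.00043625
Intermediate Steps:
Function('I')(h) = Mul(2, Pow(h, 2)) (Function('I')(h) = Mul(h, Mul(2, h)) = Mul(2, Pow(h, 2)))
Function('P')(K, E) = Mul(Pow(Add(163, K), -1), Add(E, K)) (Function('P')(K, E) = Mul(Add(E, K), Pow(Add(163, K), -1)) = Mul(Pow(Add(163, K), -1), Add(E, K)))
Function('J')(L) = 0
W = -5 (W = Add(-5, 0) = -5)
Add(Mul(Pow(21499, -1), Pow(Function('P')(Function('I')(-10), -113), -1)), Mul(W, Pow(-20646, -1))) = Add(Mul(Pow(21499, -1), Pow(Mul(Pow(Add(163, Mul(2, Pow(-10, 2))), -1), Add(-113, Mul(2, Pow(-10, 2)))), -1)), Mul(-5, Pow(-20646, -1))) = Add(Mul(Rational(1, 21499), Pow(Mul(Pow(Add(163, Mul(2, 100)), -1), Add(-113, Mul(2, 100))), -1)), Mul(-5, Rational(-1, 20646))) = Add(Mul(Rational(1, 21499), Pow(Mul(Pow(Add(163, 200), -1), Add(-113, 200)), -1)), Rational(5, 20646)) = Add(Mul(Rational(1, 21499), Pow(Mul(Pow(363, -1), 87), -1)), Rational(5, 20646)) = Add(Mul(Rational(1, 21499), Pow(Mul(Rational(1, 363), 87), -1)), Rational(5, 20646)) = Add(Mul(Rational(1, 21499), Pow(Rational(29, 121), -1)), Rational(5, 20646)) = Add(Mul(Rational(1, 21499), Rational(121, 29)), Rational(5, 20646)) = Add(Rational(121, 623471), Rational(5, 20646)) = Rational(5615521, 12872182266)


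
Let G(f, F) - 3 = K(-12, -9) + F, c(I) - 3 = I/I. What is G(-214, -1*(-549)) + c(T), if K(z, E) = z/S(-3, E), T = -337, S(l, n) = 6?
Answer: 554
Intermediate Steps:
K(z, E) = z/6
c(I) = 4 (c(I) = 3 + I/I = 3 + 1 = 4)
G(f, F) = 1 + F (G(f, F) = 3 + ((⅙)*(-12) + F) = 3 + (-2 + F) = 1 + F)
G(-214, -1*(-549)) + c(T) = (1 - 1*(-549)) + 4 = (1 + 549) + 4 = 550 + 4 = 554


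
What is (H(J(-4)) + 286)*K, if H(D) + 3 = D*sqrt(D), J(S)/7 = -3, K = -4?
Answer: -1132 + 84*I*sqrt(21) ≈ -1132.0 + 384.94*I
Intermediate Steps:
J(S) = -21 (J(S) = 7*(-3) = -21)
H(D) = -3 + D**(3/2) (H(D) = -3 + D*sqrt(D) = -3 + D**(3/2))
(H(J(-4)) + 286)*K = ((-3 + (-21)**(3/2)) + 286)*(-4) = ((-3 - 21*I*sqrt(21)) + 286)*(-4) = (283 - 21*I*sqrt(21))*(-4) = -1132 + 84*I*sqrt(21)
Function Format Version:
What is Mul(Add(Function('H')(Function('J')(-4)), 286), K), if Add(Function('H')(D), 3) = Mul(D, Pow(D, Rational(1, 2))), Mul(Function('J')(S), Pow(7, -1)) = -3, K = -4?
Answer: Add(-1132, Mul(84, I, Pow(21, Rational(1, 2)))) ≈ Add(-1132.0, Mul(384.94, I))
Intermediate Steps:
Function('J')(S) = -21 (Function('J')(S) = Mul(7, -3) = -21)
Function('H')(D) = Add(-3, Pow(D, Rational(3, 2))) (Function('H')(D) = Add(-3, Mul(D, Pow(D, Rational(1, 2)))) = Add(-3, Pow(D, Rational(3, 2))))
Mul(Add(Function('H')(Function('J')(-4)), 286), K) = Mul(Add(Add(-3, Pow(-21, Rational(3, 2))), 286), -4) = Mul(Add(Add(-3, Mul(-21, I, Pow(21, Rational(1, 2)))), 286), -4) = Mul(Add(283, Mul(-21, I, Pow(21, Rational(1, 2)))), -4) = Add(-1132, Mul(84, I, Pow(21, Rational(1, 2))))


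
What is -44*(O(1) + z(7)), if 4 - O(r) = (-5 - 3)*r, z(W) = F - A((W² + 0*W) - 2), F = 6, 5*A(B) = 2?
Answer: -3872/5 ≈ -774.40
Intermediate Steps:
A(B) = ⅖ (A(B) = (⅕)*2 = ⅖)
z(W) = 28/5 (z(W) = 6 - 1*⅖ = 6 - ⅖ = 28/5)
O(r) = 4 + 8*r (O(r) = 4 - (-5 - 3)*r = 4 - (-8)*r = 4 + 8*r)
-44*(O(1) + z(7)) = -44*((4 + 8*1) + 28/5) = -44*((4 + 8) + 28/5) = -44*(12 + 28/5) = -44*88/5 = -3872/5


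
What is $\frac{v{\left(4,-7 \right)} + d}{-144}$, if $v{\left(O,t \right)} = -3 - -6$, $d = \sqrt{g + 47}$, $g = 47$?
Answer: $- \frac{1}{48} - \frac{\sqrt{94}}{144} \approx -0.088162$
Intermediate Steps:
$d = \sqrt{94}$ ($d = \sqrt{47 + 47} = \sqrt{94} \approx 9.6954$)
$v{\left(O,t \right)} = 3$ ($v{\left(O,t \right)} = -3 + 6 = 3$)
$\frac{v{\left(4,-7 \right)} + d}{-144} = \frac{3 + \sqrt{94}}{-144} = - \frac{3 + \sqrt{94}}{144} = - \frac{1}{48} - \frac{\sqrt{94}}{144}$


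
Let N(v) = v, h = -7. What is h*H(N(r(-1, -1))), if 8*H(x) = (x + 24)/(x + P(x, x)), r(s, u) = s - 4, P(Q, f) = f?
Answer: 133/80 ≈ 1.6625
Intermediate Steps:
r(s, u) = -4 + s
H(x) = (24 + x)/(16*x) (H(x) = ((x + 24)/(x + x))/8 = ((24 + x)/((2*x)))/8 = ((24 + x)*(1/(2*x)))/8 = ((24 + x)/(2*x))/8 = (24 + x)/(16*x))
h*H(N(r(-1, -1))) = -7*(24 + (-4 - 1))/(16*(-4 - 1)) = -7*(24 - 5)/(16*(-5)) = -7*(-1)*19/(16*5) = -7*(-19/80) = 133/80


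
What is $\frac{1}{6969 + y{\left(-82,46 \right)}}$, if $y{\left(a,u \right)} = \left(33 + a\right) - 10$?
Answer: $\frac{1}{6910} \approx 0.00014472$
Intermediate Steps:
$y{\left(a,u \right)} = 23 + a$ ($y{\left(a,u \right)} = \left(33 + a\right) - 10 = 23 + a$)
$\frac{1}{6969 + y{\left(-82,46 \right)}} = \frac{1}{6969 + \left(23 - 82\right)} = \frac{1}{6969 - 59} = \frac{1}{6910}$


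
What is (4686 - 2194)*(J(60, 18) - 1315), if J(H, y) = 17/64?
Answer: -52421089/16 ≈ -3.2763e+6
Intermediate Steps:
J(H, y) = 17/64 (J(H, y) = 17*(1/64) = 17/64)
(4686 - 2194)*(J(60, 18) - 1315) = (4686 - 2194)*(17/64 - 1315) = 2492*(-84143/64) = -52421089/16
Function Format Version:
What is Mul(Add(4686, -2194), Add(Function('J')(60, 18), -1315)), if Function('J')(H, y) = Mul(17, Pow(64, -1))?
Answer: Rational(-52421089, 16) ≈ -3.2763e+6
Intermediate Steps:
Function('J')(H, y) = Rational(17, 64) (Function('J')(H, y) = Mul(17, Rational(1, 64)) = Rational(17, 64))
Mul(Add(4686, -2194), Add(Function('J')(60, 18), -1315)) = Mul(Add(4686, -2194), Add(Rational(17, 64), -1315)) = Mul(2492, Rational(-84143, 64)) = Rational(-52421089, 16)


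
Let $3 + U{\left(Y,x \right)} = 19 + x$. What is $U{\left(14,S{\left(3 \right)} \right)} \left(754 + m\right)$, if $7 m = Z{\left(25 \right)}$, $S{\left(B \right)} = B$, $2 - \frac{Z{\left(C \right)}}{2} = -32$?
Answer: $\frac{101574}{7} \approx 14511.0$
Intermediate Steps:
$Z{\left(C \right)} = 68$ ($Z{\left(C \right)} = 4 - -64 = 4 + 64 = 68$)
$U{\left(Y,x \right)} = 16 + x$ ($U{\left(Y,x \right)} = -3 + \left(19 + x\right) = 16 + x$)
$m = \frac{68}{7}$ ($m = \frac{1}{7} \cdot 68 = \frac{68}{7} \approx 9.7143$)
$U{\left(14,S{\left(3 \right)} \right)} \left(754 + m\right) = \left(16 + 3\right) \left(754 + \frac{68}{7}\right) = 19 \cdot \frac{5346}{7} = \frac{101574}{7}$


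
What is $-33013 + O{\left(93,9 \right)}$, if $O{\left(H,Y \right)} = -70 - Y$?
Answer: $-33092$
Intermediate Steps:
$-33013 + O{\left(93,9 \right)} = -33013 - 79 = -33092$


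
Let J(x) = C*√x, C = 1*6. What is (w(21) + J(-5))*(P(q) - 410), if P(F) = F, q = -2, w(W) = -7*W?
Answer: 60564 - 2472*I*√5 ≈ 60564.0 - 5527.6*I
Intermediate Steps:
C = 6
J(x) = 6*√x
(w(21) + J(-5))*(P(q) - 410) = (-7*21 + 6*√(-5))*(-2 - 410) = (-147 + 6*(I*√5))*(-412) = (-147 + 6*I*√5)*(-412) = 60564 - 2472*I*√5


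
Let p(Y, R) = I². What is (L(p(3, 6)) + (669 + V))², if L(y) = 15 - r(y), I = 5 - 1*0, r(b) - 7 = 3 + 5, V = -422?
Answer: 61009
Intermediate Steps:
r(b) = 15 (r(b) = 7 + (3 + 5) = 7 + 8 = 15)
I = 5 (I = 5 + 0 = 5)
p(Y, R) = 25 (p(Y, R) = 5² = 25)
L(y) = 0 (L(y) = 15 - 1*15 = 15 - 15 = 0)
(L(p(3, 6)) + (669 + V))² = (0 + (669 - 422))² = (0 + 247)² = 247² = 61009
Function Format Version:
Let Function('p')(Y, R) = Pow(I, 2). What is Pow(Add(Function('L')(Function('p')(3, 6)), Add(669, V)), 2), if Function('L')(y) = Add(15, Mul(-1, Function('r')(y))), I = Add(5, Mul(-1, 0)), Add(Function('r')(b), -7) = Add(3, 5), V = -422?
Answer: 61009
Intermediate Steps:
Function('r')(b) = 15 (Function('r')(b) = Add(7, Add(3, 5)) = Add(7, 8) = 15)
I = 5 (I = Add(5, 0) = 5)
Function('p')(Y, R) = 25 (Function('p')(Y, R) = Pow(5, 2) = 25)
Function('L')(y) = 0 (Function('L')(y) = Add(15, Mul(-1, 15)) = Add(15, -15) = 0)
Pow(Add(Function('L')(Function('p')(3, 6)), Add(669, V)), 2) = Pow(Add(0, Add(669, -422)), 2) = Pow(Add(0, 247), 2) = Pow(247, 2) = 61009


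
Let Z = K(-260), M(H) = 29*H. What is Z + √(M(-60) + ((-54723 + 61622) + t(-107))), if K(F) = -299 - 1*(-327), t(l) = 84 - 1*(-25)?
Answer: 28 + 2*√1317 ≈ 100.58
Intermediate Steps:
t(l) = 109 (t(l) = 84 + 25 = 109)
K(F) = 28 (K(F) = -299 + 327 = 28)
Z = 28
Z + √(M(-60) + ((-54723 + 61622) + t(-107))) = 28 + √(29*(-60) + ((-54723 + 61622) + 109)) = 28 + √(-1740 + (6899 + 109)) = 28 + √(-1740 + 7008) = 28 + √5268 = 28 + 2*√1317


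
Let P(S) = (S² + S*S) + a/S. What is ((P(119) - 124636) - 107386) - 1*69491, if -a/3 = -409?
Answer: -32508502/119 ≈ -2.7318e+5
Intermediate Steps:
a = 1227 (a = -3*(-409) = 1227)
P(S) = 2*S² + 1227/S (P(S) = (S² + S*S) + 1227/S = (S² + S²) + 1227/S = 2*S² + 1227/S)
((P(119) - 124636) - 107386) - 1*69491 = (((1227 + 2*119³)/119 - 124636) - 107386) - 1*69491 = (((1227 + 2*1685159)/119 - 124636) - 107386) - 69491 = (((1227 + 3370318)/119 - 124636) - 107386) - 69491 = (((1/119)*3371545 - 124636) - 107386) - 69491 = ((3371545/119 - 124636) - 107386) - 69491 = (-11460139/119 - 107386) - 69491 = -24239073/119 - 69491 = -32508502/119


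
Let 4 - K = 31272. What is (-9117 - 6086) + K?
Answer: -46471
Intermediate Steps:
K = -31268 (K = 4 - 1*31272 = 4 - 31272 = -31268)
(-9117 - 6086) + K = (-9117 - 6086) - 31268 = -15203 - 31268 = -46471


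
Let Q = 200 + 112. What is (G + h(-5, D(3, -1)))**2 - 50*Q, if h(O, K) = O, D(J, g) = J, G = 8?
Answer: -15591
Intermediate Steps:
Q = 312
(G + h(-5, D(3, -1)))**2 - 50*Q = (8 - 5)**2 - 50*312 = 3**2 - 15600 = 9 - 15600 = -15591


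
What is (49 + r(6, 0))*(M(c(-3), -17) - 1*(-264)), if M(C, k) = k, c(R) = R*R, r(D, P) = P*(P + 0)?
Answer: 12103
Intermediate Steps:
r(D, P) = P**2 (r(D, P) = P*P = P**2)
c(R) = R**2
(49 + r(6, 0))*(M(c(-3), -17) - 1*(-264)) = (49 + 0**2)*(-17 - 1*(-264)) = (49 + 0)*(-17 + 264) = 49*247 = 12103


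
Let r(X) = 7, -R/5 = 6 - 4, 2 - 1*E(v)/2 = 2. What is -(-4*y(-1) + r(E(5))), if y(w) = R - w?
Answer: -43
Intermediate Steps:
E(v) = 0 (E(v) = 4 - 2*2 = 4 - 4 = 0)
R = -10 (R = -5*(6 - 4) = -5*2 = -10)
y(w) = -10 - w
-(-4*y(-1) + r(E(5))) = -(-4*(-10 - 1*(-1)) + 7) = -(-4*(-10 + 1) + 7) = -(-4*(-9) + 7) = -(36 + 7) = -1*43 = -43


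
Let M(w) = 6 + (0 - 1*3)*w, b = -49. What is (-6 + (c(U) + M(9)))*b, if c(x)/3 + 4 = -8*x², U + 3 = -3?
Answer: 44247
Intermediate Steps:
U = -6 (U = -3 - 3 = -6)
M(w) = 6 - 3*w (M(w) = 6 + (0 - 3)*w = 6 - 3*w)
c(x) = -12 - 24*x² (c(x) = -12 + 3*(-8*x²) = -12 - 24*x²)
(-6 + (c(U) + M(9)))*b = (-6 + ((-12 - 24*(-6)²) + (6 - 3*9)))*(-49) = (-6 + ((-12 - 24*36) + (6 - 27)))*(-49) = (-6 + ((-12 - 864) - 21))*(-49) = (-6 + (-876 - 21))*(-49) = (-6 - 897)*(-49) = -903*(-49) = 44247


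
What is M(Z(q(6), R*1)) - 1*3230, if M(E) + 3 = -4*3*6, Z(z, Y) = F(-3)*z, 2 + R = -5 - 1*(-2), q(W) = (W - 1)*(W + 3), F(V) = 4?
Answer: -3305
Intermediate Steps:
q(W) = (-1 + W)*(3 + W)
R = -5 (R = -2 + (-5 - 1*(-2)) = -2 + (-5 + 2) = -2 - 3 = -5)
Z(z, Y) = 4*z
M(E) = -75 (M(E) = -3 - 4*3*6 = -3 - 12*6 = -3 - 72 = -75)
M(Z(q(6), R*1)) - 1*3230 = -75 - 1*3230 = -75 - 3230 = -3305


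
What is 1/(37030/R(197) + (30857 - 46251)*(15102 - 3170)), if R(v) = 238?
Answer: -17/3122577891 ≈ -5.4442e-9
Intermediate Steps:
1/(37030/R(197) + (30857 - 46251)*(15102 - 3170)) = 1/(37030/238 + (30857 - 46251)*(15102 - 3170)) = 1/(37030*(1/238) - 15394*11932) = 1/(2645/17 - 183681208) = 1/(-3122577891/17) = -17/3122577891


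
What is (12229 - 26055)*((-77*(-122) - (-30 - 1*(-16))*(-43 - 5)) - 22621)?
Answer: 192167574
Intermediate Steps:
(12229 - 26055)*((-77*(-122) - (-30 - 1*(-16))*(-43 - 5)) - 22621) = -13826*((9394 - (-30 + 16)*(-48)) - 22621) = -13826*((9394 - (-14)*(-48)) - 22621) = -13826*((9394 - 1*672) - 22621) = -13826*((9394 - 672) - 22621) = -13826*(8722 - 22621) = -13826*(-13899) = 192167574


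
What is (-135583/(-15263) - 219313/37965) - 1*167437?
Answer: -97021209661139/579459795 ≈ -1.6743e+5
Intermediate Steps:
(-135583/(-15263) - 219313/37965) - 1*167437 = (-135583*(-1/15263) - 219313*1/37965) - 167437 = (135583/15263 - 219313/37965) - 167437 = 1800034276/579459795 - 167437 = -97021209661139/579459795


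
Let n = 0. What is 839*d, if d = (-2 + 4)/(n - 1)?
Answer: -1678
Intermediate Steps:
d = -2 (d = (-2 + 4)/(0 - 1) = 2/(-1) = 2*(-1) = -2)
839*d = 839*(-2) = -1678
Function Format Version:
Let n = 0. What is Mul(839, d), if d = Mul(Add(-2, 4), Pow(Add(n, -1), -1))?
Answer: -1678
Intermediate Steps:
d = -2 (d = Mul(Add(-2, 4), Pow(Add(0, -1), -1)) = Mul(2, Pow(-1, -1)) = Mul(2, -1) = -2)
Mul(839, d) = Mul(839, -2) = -1678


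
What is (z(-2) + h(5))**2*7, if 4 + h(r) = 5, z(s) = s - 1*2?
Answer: 63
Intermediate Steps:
z(s) = -2 + s (z(s) = s - 2 = -2 + s)
h(r) = 1 (h(r) = -4 + 5 = 1)
(z(-2) + h(5))**2*7 = ((-2 - 2) + 1)**2*7 = (-4 + 1)**2*7 = (-3)**2*7 = 9*7 = 63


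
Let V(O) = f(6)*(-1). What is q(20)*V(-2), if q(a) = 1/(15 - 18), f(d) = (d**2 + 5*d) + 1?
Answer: 67/3 ≈ 22.333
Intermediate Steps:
f(d) = 1 + d**2 + 5*d
q(a) = -1/3 (q(a) = 1/(-3) = -1/3)
V(O) = -67 (V(O) = (1 + 6**2 + 5*6)*(-1) = (1 + 36 + 30)*(-1) = 67*(-1) = -67)
q(20)*V(-2) = -1/3*(-67) = 67/3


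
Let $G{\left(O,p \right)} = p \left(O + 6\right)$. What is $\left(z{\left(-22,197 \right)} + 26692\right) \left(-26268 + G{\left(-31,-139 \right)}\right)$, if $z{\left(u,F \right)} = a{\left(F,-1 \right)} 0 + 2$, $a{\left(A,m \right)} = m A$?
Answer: $-608436342$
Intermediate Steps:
$a{\left(A,m \right)} = A m$
$G{\left(O,p \right)} = p \left(6 + O\right)$
$z{\left(u,F \right)} = 2$ ($z{\left(u,F \right)} = F \left(-1\right) 0 + 2 = - F 0 + 2 = 0 + 2 = 2$)
$\left(z{\left(-22,197 \right)} + 26692\right) \left(-26268 + G{\left(-31,-139 \right)}\right) = \left(2 + 26692\right) \left(-26268 - 139 \left(6 - 31\right)\right) = 26694 \left(-26268 - -3475\right) = 26694 \left(-26268 + 3475\right) = 26694 \left(-22793\right) = -608436342$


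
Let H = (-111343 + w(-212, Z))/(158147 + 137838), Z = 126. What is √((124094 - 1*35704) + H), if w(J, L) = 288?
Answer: √309742419442943/59197 ≈ 297.30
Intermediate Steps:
H = -22211/59197 (H = (-111343 + 288)/(158147 + 137838) = -111055/295985 = -111055*1/295985 = -22211/59197 ≈ -0.37521)
√((124094 - 1*35704) + H) = √((124094 - 1*35704) - 22211/59197) = √((124094 - 35704) - 22211/59197) = √(88390 - 22211/59197) = √(5232400619/59197) = √309742419442943/59197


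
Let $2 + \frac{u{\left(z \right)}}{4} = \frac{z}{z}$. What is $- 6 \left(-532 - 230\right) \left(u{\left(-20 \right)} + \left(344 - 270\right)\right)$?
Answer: $320040$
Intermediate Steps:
$u{\left(z \right)} = -4$ ($u{\left(z \right)} = -8 + 4 \frac{z}{z} = -8 + 4 \cdot 1 = -8 + 4 = -4$)
$- 6 \left(-532 - 230\right) \left(u{\left(-20 \right)} + \left(344 - 270\right)\right) = - 6 \left(-532 - 230\right) \left(-4 + \left(344 - 270\right)\right) = - 6 \left(- 762 \left(-4 + \left(344 - 270\right)\right)\right) = - 6 \left(- 762 \left(-4 + 74\right)\right) = - 6 \left(\left(-762\right) 70\right) = \left(-6\right) \left(-53340\right) = 320040$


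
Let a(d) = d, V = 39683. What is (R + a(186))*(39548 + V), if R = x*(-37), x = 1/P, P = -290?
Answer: 4276651687/290 ≈ 1.4747e+7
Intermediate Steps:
x = -1/290 (x = 1/(-290) = -1/290 ≈ -0.0034483)
R = 37/290 (R = -1/290*(-37) = 37/290 ≈ 0.12759)
(R + a(186))*(39548 + V) = (37/290 + 186)*(39548 + 39683) = (53977/290)*79231 = 4276651687/290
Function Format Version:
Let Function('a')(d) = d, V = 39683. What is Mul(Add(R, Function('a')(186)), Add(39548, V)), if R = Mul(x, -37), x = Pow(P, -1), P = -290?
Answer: Rational(4276651687, 290) ≈ 1.4747e+7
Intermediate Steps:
x = Rational(-1, 290) (x = Pow(-290, -1) = Rational(-1, 290) ≈ -0.0034483)
R = Rational(37, 290) (R = Mul(Rational(-1, 290), -37) = Rational(37, 290) ≈ 0.12759)
Mul(Add(R, Function('a')(186)), Add(39548, V)) = Mul(Add(Rational(37, 290), 186), Add(39548, 39683)) = Mul(Rational(53977, 290), 79231) = Rational(4276651687, 290)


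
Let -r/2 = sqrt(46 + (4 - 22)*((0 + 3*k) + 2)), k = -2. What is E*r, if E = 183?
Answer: -366*sqrt(118) ≈ -3975.8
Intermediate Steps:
r = -2*sqrt(118) (r = -2*sqrt(46 + (4 - 22)*((0 + 3*(-2)) + 2)) = -2*sqrt(46 - 18*((0 - 6) + 2)) = -2*sqrt(46 - 18*(-6 + 2)) = -2*sqrt(46 - 18*(-4)) = -2*sqrt(46 + 72) = -2*sqrt(118) ≈ -21.726)
E*r = 183*(-2*sqrt(118)) = -366*sqrt(118)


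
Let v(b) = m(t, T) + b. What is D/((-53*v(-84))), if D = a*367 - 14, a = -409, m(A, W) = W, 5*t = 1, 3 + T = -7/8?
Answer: -1200936/37259 ≈ -32.232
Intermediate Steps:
T = -31/8 (T = -3 - 7/8 = -31/8 ≈ -3.8750)
t = ⅕ (t = (⅕)*1 = ⅕ ≈ 0.20000)
v(b) = -31/8 + b
D = -150117 (D = -409*367 - 14 = -150103 - 14 = -150117)
D/((-53*v(-84))) = -150117*(-1/(53*(-31/8 - 84))) = -150117/((-53*(-703/8))) = -150117/37259/8 = -150117*8/37259 = -1200936/37259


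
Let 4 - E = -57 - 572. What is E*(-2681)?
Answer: -1697073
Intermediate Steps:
E = 633 (E = 4 - (-57 - 572) = 4 - 1*(-629) = 4 + 629 = 633)
E*(-2681) = 633*(-2681) = -1697073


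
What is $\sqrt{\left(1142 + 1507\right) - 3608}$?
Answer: $i \sqrt{959} \approx 30.968 i$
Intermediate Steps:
$\sqrt{\left(1142 + 1507\right) - 3608} = \sqrt{2649 - 3608} = \sqrt{-959} = i \sqrt{959}$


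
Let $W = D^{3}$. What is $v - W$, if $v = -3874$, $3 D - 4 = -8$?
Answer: $- \frac{104534}{27} \approx -3871.6$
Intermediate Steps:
$D = - \frac{4}{3}$ ($D = \frac{4}{3} + \frac{1}{3} \left(-8\right) = \frac{4}{3} - \frac{8}{3} = - \frac{4}{3} \approx -1.3333$)
$W = - \frac{64}{27}$ ($W = \left(- \frac{4}{3}\right)^{3} = - \frac{64}{27} \approx -2.3704$)
$v - W = -3874 - - \frac{64}{27} = -3874 + \frac{64}{27} = - \frac{104534}{27}$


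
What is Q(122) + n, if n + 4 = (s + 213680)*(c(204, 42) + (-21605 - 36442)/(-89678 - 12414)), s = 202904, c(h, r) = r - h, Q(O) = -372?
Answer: -1716424929770/25523 ≈ -6.7250e+7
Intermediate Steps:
n = -1716415435214/25523 (n = -4 + (202904 + 213680)*((42 - 1*204) + (-21605 - 36442)/(-89678 - 12414)) = -4 + 416584*((42 - 204) - 58047/(-102092)) = -4 + 416584*(-162 - 58047*(-1/102092)) = -4 + 416584*(-162 + 58047/102092) = -4 + 416584*(-16480857/102092) = -4 - 1716415333122/25523 = -1716415435214/25523 ≈ -6.7250e+7)
Q(122) + n = -372 - 1716415435214/25523 = -1716424929770/25523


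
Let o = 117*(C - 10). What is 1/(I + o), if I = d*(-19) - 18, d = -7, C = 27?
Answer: 1/2104 ≈ 0.00047529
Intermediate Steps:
I = 115 (I = -7*(-19) - 18 = 133 - 18 = 115)
o = 1989 (o = 117*(27 - 10) = 117*17 = 1989)
1/(I + o) = 1/(115 + 1989) = 1/2104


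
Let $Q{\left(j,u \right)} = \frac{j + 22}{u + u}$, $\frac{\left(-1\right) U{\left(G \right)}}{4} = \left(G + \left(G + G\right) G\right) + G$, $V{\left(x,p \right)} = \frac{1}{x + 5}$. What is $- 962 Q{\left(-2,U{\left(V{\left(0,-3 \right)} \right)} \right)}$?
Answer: $\frac{60125}{12} \approx 5010.4$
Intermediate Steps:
$V{\left(x,p \right)} = \frac{1}{5 + x}$
$U{\left(G \right)} = - 8 G - 8 G^{2}$ ($U{\left(G \right)} = - 4 \left(\left(G + \left(G + G\right) G\right) + G\right) = - 4 \left(\left(G + 2 G G\right) + G\right) = - 4 \left(\left(G + 2 G^{2}\right) + G\right) = - 4 \left(2 G + 2 G^{2}\right) = - 8 G - 8 G^{2}$)
$Q{\left(j,u \right)} = \frac{22 + j}{2 u}$
$- 962 Q{\left(-2,U{\left(V{\left(0,-3 \right)} \right)} \right)} = - 962 \frac{22 - 2}{2 \left(- \frac{8 \left(1 + \frac{1}{5 + 0}\right)}{5 + 0}\right)} = - 962 \cdot \frac{1}{2} \frac{1}{\left(-8\right) \frac{1}{5} \left(1 + \frac{1}{5}\right)} 20 = - 962 \cdot \frac{1}{2} \frac{1}{\left(-8\right) \frac{1}{5} \cdot \frac{6}{5}} \cdot 20 = - 962 \cdot \frac{1}{2} \frac{1}{- \frac{48}{25}} \cdot 20 = - 962 \cdot \frac{1}{2} \left(- \frac{25}{48}\right) 20 = \left(-962\right) \left(- \frac{125}{24}\right) = \frac{60125}{12}$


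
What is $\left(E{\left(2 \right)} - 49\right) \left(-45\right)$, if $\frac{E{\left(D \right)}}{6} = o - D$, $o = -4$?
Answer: $3825$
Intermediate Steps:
$E{\left(D \right)} = -24 - 6 D$ ($E{\left(D \right)} = 6 \left(-4 - D\right) = -24 - 6 D$)
$\left(E{\left(2 \right)} - 49\right) \left(-45\right) = \left(\left(-24 - 12\right) - 49\right) \left(-45\right) = \left(-36 - 49\right) \left(-45\right) = \left(-85\right) \left(-45\right) = 3825$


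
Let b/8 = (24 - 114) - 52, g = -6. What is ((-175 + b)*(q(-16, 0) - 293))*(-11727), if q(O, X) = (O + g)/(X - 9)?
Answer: -4467029295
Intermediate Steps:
b = -1136 (b = 8*((24 - 114) - 52) = 8*(-90 - 52) = 8*(-142) = -1136)
q(O, X) = (-6 + O)/(-9 + X) (q(O, X) = (O - 6)/(X - 9) = (-6 + O)/(-9 + X))
((-175 + b)*(q(-16, 0) - 293))*(-11727) = ((-175 - 1136)*((-6 - 16)/(-9 + 0) - 293))*(-11727) = -1311*(-22/(-9) - 293)*(-11727) = -1311*(-1/9*(-22) - 293)*(-11727) = -1311*(22/9 - 293)*(-11727) = -1311*(-2615/9)*(-11727) = (1142755/3)*(-11727) = -4467029295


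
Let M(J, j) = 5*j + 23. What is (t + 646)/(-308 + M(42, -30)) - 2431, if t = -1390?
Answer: -352247/145 ≈ -2429.3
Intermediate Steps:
M(J, j) = 23 + 5*j
(t + 646)/(-308 + M(42, -30)) - 2431 = (-1390 + 646)/(-308 + (23 + 5*(-30))) - 2431 = -744/(-308 + (23 - 150)) - 2431 = -744/(-308 - 127) - 2431 = -744/(-435) - 2431 = -744*(-1/435) - 2431 = 248/145 - 2431 = -352247/145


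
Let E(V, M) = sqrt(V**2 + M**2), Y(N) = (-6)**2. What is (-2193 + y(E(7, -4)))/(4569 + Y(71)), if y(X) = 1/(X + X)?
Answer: -731/1535 + sqrt(65)/598650 ≈ -0.47621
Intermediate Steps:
Y(N) = 36
E(V, M) = sqrt(M**2 + V**2)
y(X) = 1/(2*X)
(-2193 + y(E(7, -4)))/(4569 + Y(71)) = (-2193 + 1/(2*(sqrt((-4)**2 + 7**2))))/(4569 + 36) = (-2193 + 1/(2*(sqrt(16 + 49))))/4605 = (-2193 + 1/(2*(sqrt(65))))*(1/4605) = (-2193 + (sqrt(65)/65)/2)*(1/4605) = (-2193 + sqrt(65)/130)*(1/4605) = -731/1535 + sqrt(65)/598650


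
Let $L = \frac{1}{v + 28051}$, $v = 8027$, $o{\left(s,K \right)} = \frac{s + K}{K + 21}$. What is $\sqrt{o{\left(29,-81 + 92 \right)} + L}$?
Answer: $\frac{\sqrt{1627063683}}{36078} \approx 1.118$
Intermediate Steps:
$o{\left(s,K \right)} = \frac{K + s}{21 + K}$
$L = \frac{1}{36078}$ ($L = \frac{1}{8027 + 28051} = \frac{1}{36078} \approx 2.7718 \cdot 10^{-5}$)
$\sqrt{o{\left(29,-81 + 92 \right)} + L} = \sqrt{\frac{\left(-81 + 92\right) + 29}{21 + \left(-81 + 92\right)} + \frac{1}{36078}} = \sqrt{\frac{11 + 29}{21 + 11} + \frac{1}{36078}} = \sqrt{\frac{1}{32} \cdot 40 + \frac{1}{36078}} = \sqrt{\frac{5}{4} + \frac{1}{36078}} = \sqrt{\frac{90197}{72156}} = \frac{\sqrt{1627063683}}{36078}$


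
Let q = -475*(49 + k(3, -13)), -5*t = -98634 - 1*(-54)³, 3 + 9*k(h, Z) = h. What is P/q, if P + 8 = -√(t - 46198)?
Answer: 8/23275 + 2*I*√14491/23275 ≈ 0.00034372 + 0.010344*I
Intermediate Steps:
k(h, Z) = -⅓ + h/9
t = -11766 (t = -(-98634 - 1*(-54)³)/5 = -(-98634 - 1*(-157464))/5 = -(-98634 + 157464)/5 = -⅕*58830 = -11766)
q = -23275 (q = -475*(49 + (-⅓ + (⅑)*3)) = -475*(49 + (-⅓ + ⅓)) = -475*(49 + 0) = -475*49 = -23275)
P = -8 - 2*I*√14491 (P = -8 - √(-11766 - 46198) = -8 - √(-57964) = -8 - 2*I*√14491 ≈ -8.0 - 240.76*I)
P/q = (-8 - 2*I*√14491)/(-23275) = (-8 - 2*I*√14491)*(-1/23275) = 8/23275 + 2*I*√14491/23275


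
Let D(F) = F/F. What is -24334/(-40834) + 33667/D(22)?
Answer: 687391306/20417 ≈ 33668.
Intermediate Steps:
D(F) = 1
-24334/(-40834) + 33667/D(22) = -24334/(-40834) + 33667/1 = -24334*(-1/40834) + 33667*1 = 12167/20417 + 33667 = 687391306/20417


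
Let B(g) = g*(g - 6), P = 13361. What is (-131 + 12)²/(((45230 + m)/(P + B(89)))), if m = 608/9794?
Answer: 239799909986/36915269 ≈ 6496.0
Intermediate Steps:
m = 304/4897 (m = 608*(1/9794) = 304/4897 ≈ 0.062079)
B(g) = g*(-6 + g)
(-131 + 12)²/(((45230 + m)/(P + B(89)))) = (-131 + 12)²/(((45230 + 304/4897)/(13361 + 89*(-6 + 89)))) = (-119)²/((221491614/(4897*(13361 + 89*83)))) = 14161/((221491614/(4897*(13361 + 7387)))) = 14161/(((221491614/4897)/20748)) = 14161/(((221491614/4897)*(1/20748))) = 14161/(36915269/16933826) = 14161*(16933826/36915269) = 239799909986/36915269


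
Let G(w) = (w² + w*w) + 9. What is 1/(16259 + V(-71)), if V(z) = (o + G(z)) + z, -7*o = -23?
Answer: 7/183976 ≈ 3.8048e-5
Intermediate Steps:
o = 23/7 (o = -⅐*(-23) = 23/7 ≈ 3.2857)
G(w) = 9 + 2*w² (G(w) = (w² + w²) + 9 = 2*w² + 9 = 9 + 2*w²)
V(z) = 86/7 + z + 2*z² (V(z) = (23/7 + (9 + 2*z²)) + z = (86/7 + 2*z²) + z = 86/7 + z + 2*z²)
1/(16259 + V(-71)) = 1/(16259 + (86/7 - 71 + 2*(-71)²)) = 1/(16259 + (86/7 - 71 + 2*5041)) = 1/(16259 + (86/7 - 71 + 10082)) = 1/(16259 + 70163/7) = 1/(183976/7) = 7/183976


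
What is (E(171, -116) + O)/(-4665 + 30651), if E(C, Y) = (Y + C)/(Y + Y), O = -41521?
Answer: -9632927/6028752 ≈ -1.5978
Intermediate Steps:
E(C, Y) = (C + Y)/(2*Y) (E(C, Y) = (C + Y)/((2*Y)) = (C + Y)*(1/(2*Y)) = (C + Y)/(2*Y))
(E(171, -116) + O)/(-4665 + 30651) = ((1/2)*(171 - 116)/(-116) - 41521)/(-4665 + 30651) = ((1/2)*(-1/116)*55 - 41521)/25986 = (-55/232 - 41521)*(1/25986) = -9632927/232*1/25986 = -9632927/6028752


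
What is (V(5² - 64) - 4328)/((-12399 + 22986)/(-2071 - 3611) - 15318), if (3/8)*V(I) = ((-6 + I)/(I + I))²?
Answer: 1385048108/4903673749 ≈ 0.28245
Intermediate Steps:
V(I) = 2*(-6 + I)²/(3*I²) (V(I) = 8*((-6 + I)/(I + I))²/3 = 8*((-6 + I)/((2*I)))²/3 = 8*((-6 + I)*(1/(2*I)))²/3 = 8*((-6 + I)/(2*I))²/3 = 8*((-6 + I)²/(4*I²))/3 = 2*(-6 + I)²/(3*I²))
(V(5² - 64) - 4328)/((-12399 + 22986)/(-2071 - 3611) - 15318) = (2*(-6 + (5² - 64))²/(3*(5² - 64)²) - 4328)/((-12399 + 22986)/(-2071 - 3611) - 15318) = (2*(-6 + (25 - 64))²/(3*(25 - 64)²) - 4328)/(10587/(-5682) - 15318) = ((⅔)*(-6 - 39)²/(-39)² - 4328)/(10587*(-1/5682) - 15318) = ((⅔)*(1/1521)*(-45)² - 4328)/(-3529/1894 - 15318) = ((⅔)*(1/1521)*2025 - 4328)/(-29015821/1894) = (150/169 - 4328)*(-1894/29015821) = -731282/169*(-1894/29015821) = 1385048108/4903673749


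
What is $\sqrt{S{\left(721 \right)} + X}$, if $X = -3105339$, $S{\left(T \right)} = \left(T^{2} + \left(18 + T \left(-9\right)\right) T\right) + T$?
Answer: $8 i \sqrt{113287} \approx 2692.7 i$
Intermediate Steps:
$S{\left(T \right)} = T + T^{2} + T \left(18 - 9 T\right)$ ($S{\left(T \right)} = \left(T^{2} + \left(18 - 9 T\right) T\right) + T = \left(T^{2} + T \left(18 - 9 T\right)\right) + T = T + T^{2} + T \left(18 - 9 T\right)$)
$\sqrt{S{\left(721 \right)} + X} = \sqrt{721 \left(19 - 5768\right) - 3105339} = \sqrt{721 \left(-5749\right) - 3105339} = \sqrt{-4145029 - 3105339} = \sqrt{-7250368} = 8 i \sqrt{113287}$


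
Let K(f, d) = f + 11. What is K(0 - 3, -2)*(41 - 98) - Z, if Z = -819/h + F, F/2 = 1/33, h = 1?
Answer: 11977/33 ≈ 362.94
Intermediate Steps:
F = 2/33 ≈ 0.060606
K(f, d) = 11 + f
Z = -27025/33 (Z = -819/1 + 2/33 = -819 + 2/33 = -27025/33 ≈ -818.94)
K(0 - 3, -2)*(41 - 98) - Z = (11 + (0 - 3))*(41 - 98) - 1*(-27025/33) = (11 - 3)*(-57) + 27025/33 = 8*(-57) + 27025/33 = -456 + 27025/33 = 11977/33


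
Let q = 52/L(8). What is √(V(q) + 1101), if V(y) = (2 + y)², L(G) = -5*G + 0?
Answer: √110149/10 ≈ 33.189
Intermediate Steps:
L(G) = -5*G
q = -13/10 (q = 52/((-5*8)) = 52/(-40) = 52*(-1/40) = -13/10 ≈ -1.3000)
√(V(q) + 1101) = √((2 - 13/10)² + 1101) = √((7/10)² + 1101) = √(49/100 + 1101) = √(110149/100) = √110149/10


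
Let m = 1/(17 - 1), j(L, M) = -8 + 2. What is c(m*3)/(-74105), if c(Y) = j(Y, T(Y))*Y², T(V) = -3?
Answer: 27/9485440 ≈ 2.8465e-6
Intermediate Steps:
j(L, M) = -6
m = 1/16 ≈ 0.062500
c(Y) = -6*Y²
c(m*3)/(-74105) = -6*((1/16)*3)²/(-74105) = -6*(3/16)²*(-1/74105) = -6*9/256*(-1/74105) = -27/128*(-1/74105) = 27/9485440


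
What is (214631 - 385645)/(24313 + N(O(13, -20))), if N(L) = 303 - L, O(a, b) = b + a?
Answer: -171014/24623 ≈ -6.9453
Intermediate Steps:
O(a, b) = a + b
(214631 - 385645)/(24313 + N(O(13, -20))) = (214631 - 385645)/(24313 + (303 - (13 - 20))) = -171014/(24313 + (303 - 1*(-7))) = -171014/(24313 + (303 + 7)) = -171014/(24313 + 310) = -171014/24623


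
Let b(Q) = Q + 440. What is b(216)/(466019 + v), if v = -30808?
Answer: 656/435211 ≈ 0.0015073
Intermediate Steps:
b(Q) = 440 + Q
b(216)/(466019 + v) = (440 + 216)/(466019 - 30808) = 656/435211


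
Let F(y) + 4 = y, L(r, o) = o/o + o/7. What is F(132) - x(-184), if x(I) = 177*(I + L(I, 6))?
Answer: 226571/7 ≈ 32367.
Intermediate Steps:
L(r, o) = 1 + o/7 (L(r, o) = 1 + o*(⅐) = 1 + o/7)
F(y) = -4 + y
x(I) = 2301/7 + 177*I (x(I) = 177*(I + (1 + (⅐)*6)) = 177*(I + (1 + 6/7)) = 177*(I + 13/7) = 177*(13/7 + I) = 2301/7 + 177*I)
F(132) - x(-184) = (-4 + 132) - (2301/7 + 177*(-184)) = 128 - (2301/7 - 32568) = 128 - 1*(-225675/7) = 128 + 225675/7 = 226571/7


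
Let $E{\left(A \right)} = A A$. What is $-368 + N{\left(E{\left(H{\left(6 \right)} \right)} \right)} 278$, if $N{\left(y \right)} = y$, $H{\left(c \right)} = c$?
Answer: $9640$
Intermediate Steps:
$E{\left(A \right)} = A^{2}$
$-368 + N{\left(E{\left(H{\left(6 \right)} \right)} \right)} 278 = -368 + 6^{2} \cdot 278 = -368 + 36 \cdot 278 = -368 + 10008 = 9640$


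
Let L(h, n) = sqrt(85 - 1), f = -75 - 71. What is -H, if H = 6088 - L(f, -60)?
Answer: -6088 + 2*sqrt(21) ≈ -6078.8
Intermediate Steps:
f = -146
L(h, n) = 2*sqrt(21) (L(h, n) = sqrt(84) = 2*sqrt(21))
H = 6088 - 2*sqrt(21) ≈ 6078.8
-H = -(6088 - 2*sqrt(21)) = -6088 + 2*sqrt(21)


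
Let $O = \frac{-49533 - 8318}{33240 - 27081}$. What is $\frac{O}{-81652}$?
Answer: $\frac{57851}{502894668} \approx 0.00011504$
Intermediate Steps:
$O = - \frac{57851}{6159} \approx -9.3929$
$\frac{O}{-81652} = - \frac{57851}{6159 \left(-81652\right)} = \left(- \frac{57851}{6159}\right) \left(- \frac{1}{81652}\right) = \frac{57851}{502894668}$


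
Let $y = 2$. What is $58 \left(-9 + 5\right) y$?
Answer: $-464$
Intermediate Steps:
$58 \left(-9 + 5\right) y = 58 \left(-9 + 5\right) 2 = 58 \left(\left(-4\right) 2\right) = 58 \left(-8\right) = -464$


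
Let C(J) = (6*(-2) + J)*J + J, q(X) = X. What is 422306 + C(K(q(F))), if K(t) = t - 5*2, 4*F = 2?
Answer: 1690003/4 ≈ 4.2250e+5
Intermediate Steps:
F = ½ (F = (¼)*2 = ½ ≈ 0.50000)
K(t) = -10 + t (K(t) = t - 1*10 = t - 10 = -10 + t)
C(J) = J + J*(-12 + J) (C(J) = (-12 + J)*J + J = J*(-12 + J) + J = J + J*(-12 + J))
422306 + C(K(q(F))) = 422306 + (-10 + ½)*(-11 + (-10 + ½)) = 422306 - 19*(-11 - 19/2)/2 = 422306 - 19/2*(-41/2) = 422306 + 779/4 = 1690003/4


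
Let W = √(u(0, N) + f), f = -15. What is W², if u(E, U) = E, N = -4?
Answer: -15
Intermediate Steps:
W = I*√15 (W = √(0 - 15) = √(-15) = I*√15 ≈ 3.873*I)
W² = (I*√15)² = -15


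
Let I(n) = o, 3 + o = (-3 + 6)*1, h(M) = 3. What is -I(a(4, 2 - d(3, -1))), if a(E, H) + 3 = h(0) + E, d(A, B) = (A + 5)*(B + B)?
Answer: 0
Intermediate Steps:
d(A, B) = 2*B*(5 + A) (d(A, B) = (5 + A)*(2*B) = 2*B*(5 + A))
a(E, H) = E (a(E, H) = -3 + (3 + E) = E)
o = 0 (o = -3 + (-3 + 6)*1 = -3 + 3*1 = -3 + 3 = 0)
I(n) = 0
-I(a(4, 2 - d(3, -1))) = -1*0 = 0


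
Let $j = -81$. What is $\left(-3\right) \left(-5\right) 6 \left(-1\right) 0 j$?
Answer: $0$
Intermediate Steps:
$\left(-3\right) \left(-5\right) 6 \left(-1\right) 0 j = \left(-3\right) \left(-5\right) 6 \left(-1\right) 0 \left(-81\right) = 15 \cdot 6 \cdot 0 \left(-81\right) = 90 \cdot 0 = 0$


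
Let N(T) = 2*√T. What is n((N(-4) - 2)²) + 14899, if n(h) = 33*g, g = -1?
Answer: 14866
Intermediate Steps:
n(h) = -33 (n(h) = 33*(-1) = -33)
n((N(-4) - 2)²) + 14899 = -33 + 14899 = 14866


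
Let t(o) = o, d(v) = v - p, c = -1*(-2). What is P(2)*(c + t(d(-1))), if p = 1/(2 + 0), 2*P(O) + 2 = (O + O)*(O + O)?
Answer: 7/2 ≈ 3.5000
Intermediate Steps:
P(O) = -1 + 2*O**2 (P(O) = -1 + ((O + O)*(O + O))/2 = -1 + ((2*O)*(2*O))/2 = -1 + (4*O**2)/2 = -1 + 2*O**2)
c = 2
p = 1/2 ≈ 0.50000
d(v) = -1/2 + v (d(v) = v - 1*1/2 = v - 1/2 = -1/2 + v)
P(2)*(c + t(d(-1))) = (-1 + 2*2**2)*(2 + (-1/2 - 1)) = (-1 + 2*4)*(2 - 3/2) = (-1 + 8)*(1/2) = 7*(1/2) = 7/2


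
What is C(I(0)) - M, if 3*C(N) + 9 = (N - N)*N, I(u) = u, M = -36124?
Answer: 36121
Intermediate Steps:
C(N) = -3 (C(N) = -3 + ((N - N)*N)/3 = -3 + (0*N)/3 = -3 + (⅓)*0 = -3 + 0 = -3)
C(I(0)) - M = -3 - 1*(-36124) = -3 + 36124 = 36121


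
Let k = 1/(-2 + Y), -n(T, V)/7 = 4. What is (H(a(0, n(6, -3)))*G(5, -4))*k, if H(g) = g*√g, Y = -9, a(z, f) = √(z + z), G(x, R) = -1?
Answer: 0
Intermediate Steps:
n(T, V) = -28 (n(T, V) = -7*4 = -28)
a(z, f) = √2*√z (a(z, f) = √(2*z) = √2*√z)
H(g) = g^(3/2)
k = -1/11 (k = 1/(-2 - 9) = 1/(-11) = -1/11 ≈ -0.090909)
(H(a(0, n(6, -3)))*G(5, -4))*k = ((√2*√0)^(3/2)*(-1))*(-1/11) = ((√2*0)^(3/2)*(-1))*(-1/11) = (0^(3/2)*(-1))*(-1/11) = (0*(-1))*(-1/11) = 0*(-1/11) = 0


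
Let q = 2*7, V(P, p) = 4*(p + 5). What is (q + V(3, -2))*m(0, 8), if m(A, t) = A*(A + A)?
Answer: 0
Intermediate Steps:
V(P, p) = 20 + 4*p (V(P, p) = 4*(5 + p) = 20 + 4*p)
m(A, t) = 2*A**2 (m(A, t) = A*(2*A) = 2*A**2)
q = 14
(q + V(3, -2))*m(0, 8) = (14 + (20 + 4*(-2)))*(2*0**2) = (14 + (20 - 8))*(2*0) = (14 + 12)*0 = 26*0 = 0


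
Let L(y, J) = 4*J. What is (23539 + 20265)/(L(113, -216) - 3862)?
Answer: -21902/2363 ≈ -9.2687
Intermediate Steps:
(23539 + 20265)/(L(113, -216) - 3862) = (23539 + 20265)/(4*(-216) - 3862) = 43804/(-864 - 3862) = 43804/(-4726) = 43804*(-1/4726) = -21902/2363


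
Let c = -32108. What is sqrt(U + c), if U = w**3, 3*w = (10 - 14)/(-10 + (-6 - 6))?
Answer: 2*I*sqrt(9519387801)/1089 ≈ 179.19*I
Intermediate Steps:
w = 2/33 (w = ((10 - 14)/(-10 + (-6 - 6)))/3 = (-4/(-10 - 12))/3 = (-4/(-22))/3 = (-4*(-1/22))/3 = (1/3)*(2/11) = 2/33 ≈ 0.060606)
U = 8/35937 (U = (2/33)**3 = 8/35937 ≈ 0.00022261)
sqrt(U + c) = sqrt(8/35937 - 32108) = sqrt(-1153865188/35937) = 2*I*sqrt(9519387801)/1089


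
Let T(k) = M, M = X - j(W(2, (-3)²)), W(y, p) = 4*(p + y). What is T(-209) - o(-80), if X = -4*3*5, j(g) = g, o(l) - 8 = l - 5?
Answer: -27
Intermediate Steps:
W(y, p) = 4*p + 4*y
o(l) = 3 + l (o(l) = 8 + (l - 5) = 8 + (-5 + l) = 3 + l)
X = -60 (X = -12*5 = -60)
M = -104 (M = -60 - (4*(-3)² + 4*2) = -60 - (4*9 + 8) = -60 - (36 + 8) = -60 - 1*44 = -60 - 44 = -104)
T(k) = -104
T(-209) - o(-80) = -104 - (3 - 80) = -104 - 1*(-77) = -104 + 77 = -27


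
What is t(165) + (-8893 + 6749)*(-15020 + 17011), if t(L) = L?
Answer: -4268539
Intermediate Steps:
t(165) + (-8893 + 6749)*(-15020 + 17011) = 165 + (-8893 + 6749)*(-15020 + 17011) = 165 - 2144*1991 = 165 - 4268704 = -4268539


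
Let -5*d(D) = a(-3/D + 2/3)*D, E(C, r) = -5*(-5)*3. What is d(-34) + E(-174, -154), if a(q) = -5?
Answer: 41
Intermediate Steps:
E(C, r) = 75 (E(C, r) = 25*3 = 75)
d(D) = D (d(D) = -(-1)*D = D)
d(-34) + E(-174, -154) = -34 + 75 = 41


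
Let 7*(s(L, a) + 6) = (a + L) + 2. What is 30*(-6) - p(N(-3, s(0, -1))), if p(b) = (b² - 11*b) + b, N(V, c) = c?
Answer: -13371/49 ≈ -272.88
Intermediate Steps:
s(L, a) = -40/7 + L/7 + a/7 (s(L, a) = -6 + ((a + L) + 2)/7 = -6 + ((L + a) + 2)/7 = -6 + (2 + L + a)/7 = -6 + (2/7 + L/7 + a/7) = -40/7 + L/7 + a/7)
p(b) = b² - 10*b
30*(-6) - p(N(-3, s(0, -1))) = 30*(-6) - (-40/7 + (⅐)*0 + (⅐)*(-1))*(-10 + (-40/7 + (⅐)*0 + (⅐)*(-1))) = -180 - (-40/7 + 0 - ⅐)*(-10 + (-40/7 + 0 - ⅐)) = -180 - (-41)*(-10 - 41/7)/7 = -180 - (-41)*(-111)/(7*7) = -180 - 1*4551/49 = -180 - 4551/49 = -13371/49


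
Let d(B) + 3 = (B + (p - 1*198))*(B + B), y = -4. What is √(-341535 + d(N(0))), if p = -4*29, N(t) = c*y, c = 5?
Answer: I*√328178 ≈ 572.87*I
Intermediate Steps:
N(t) = -20 (N(t) = 5*(-4) = -20)
p = -116
d(B) = -3 + 2*B*(-314 + B) (d(B) = -3 + (B + (-116 - 1*198))*(B + B) = -3 + (B + (-116 - 198))*(2*B) = -3 + (B - 314)*(2*B) = -3 + (-314 + B)*(2*B) = -3 + 2*B*(-314 + B))
√(-341535 + d(N(0))) = √(-341535 + (-3 - 628*(-20) + 2*(-20)²)) = √(-341535 + (-3 + 12560 + 2*400)) = √(-341535 + (-3 + 12560 + 800)) = √(-341535 + 13357) = √(-328178) = I*√328178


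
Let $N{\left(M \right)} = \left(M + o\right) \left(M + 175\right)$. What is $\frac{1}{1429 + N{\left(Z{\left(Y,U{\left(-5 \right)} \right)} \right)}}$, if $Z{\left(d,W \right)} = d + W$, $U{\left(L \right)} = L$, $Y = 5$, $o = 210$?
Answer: $\frac{1}{38179} \approx 2.6192 \cdot 10^{-5}$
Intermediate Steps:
$Z{\left(d,W \right)} = W + d$
$N{\left(M \right)} = \left(175 + M\right) \left(210 + M\right)$ ($N{\left(M \right)} = \left(M + 210\right) \left(M + 175\right) = \left(210 + M\right) \left(175 + M\right) = \left(175 + M\right) \left(210 + M\right)$)
$\frac{1}{1429 + N{\left(Z{\left(Y,U{\left(-5 \right)} \right)} \right)}} = \frac{1}{1429 + \left(36750 + \left(-5 + 5\right)^{2} + 385 \left(-5 + 5\right)\right)} = \frac{1}{1429 + \left(36750 + 0^{2} + 385 \cdot 0\right)} = \frac{1}{1429 + \left(36750 + 0 + 0\right)} = \frac{1}{1429 + 36750} = \frac{1}{38179}$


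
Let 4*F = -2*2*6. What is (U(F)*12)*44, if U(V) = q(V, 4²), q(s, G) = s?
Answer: -3168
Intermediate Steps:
F = -6 (F = (-2*2*6)/4 = (-4*6)/4 = (¼)*(-24) = -6)
U(V) = V
(U(F)*12)*44 = -6*12*44 = -72*44 = -3168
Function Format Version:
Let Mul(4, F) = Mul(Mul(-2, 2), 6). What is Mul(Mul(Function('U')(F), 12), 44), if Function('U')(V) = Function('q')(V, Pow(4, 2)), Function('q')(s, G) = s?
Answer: -3168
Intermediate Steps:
F = -6 (F = Mul(Rational(1, 4), Mul(Mul(-2, 2), 6)) = Mul(Rational(1, 4), Mul(-4, 6)) = Mul(Rational(1, 4), -24) = -6)
Function('U')(V) = V
Mul(Mul(Function('U')(F), 12), 44) = Mul(Mul(-6, 12), 44) = Mul(-72, 44) = -3168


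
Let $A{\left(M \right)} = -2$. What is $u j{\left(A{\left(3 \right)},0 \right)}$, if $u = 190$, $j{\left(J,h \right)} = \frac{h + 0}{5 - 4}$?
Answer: $0$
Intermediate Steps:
$j{\left(J,h \right)} = h$ ($j{\left(J,h \right)} = \frac{h}{1} = h 1 = h$)
$u j{\left(A{\left(3 \right)},0 \right)} = 190 \cdot 0 = 0$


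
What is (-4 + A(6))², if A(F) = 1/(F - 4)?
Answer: 49/4 ≈ 12.250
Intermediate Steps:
A(F) = 1/(-4 + F)
(-4 + A(6))² = (-4 + 1/(-4 + 6))² = (-4 + 1/2)² = (-4 + ½)² = (-7/2)² = 49/4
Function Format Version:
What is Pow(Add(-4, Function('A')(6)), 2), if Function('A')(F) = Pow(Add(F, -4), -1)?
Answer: Rational(49, 4) ≈ 12.250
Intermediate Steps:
Function('A')(F) = Pow(Add(-4, F), -1)
Pow(Add(-4, Function('A')(6)), 2) = Pow(Add(-4, Pow(Add(-4, 6), -1)), 2) = Pow(Add(-4, Pow(2, -1)), 2) = Pow(Add(-4, Rational(1, 2)), 2) = Pow(Rational(-7, 2), 2) = Rational(49, 4)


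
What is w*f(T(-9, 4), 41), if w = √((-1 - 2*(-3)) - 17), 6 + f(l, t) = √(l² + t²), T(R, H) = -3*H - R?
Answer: I*√3*(-12 + 26*√10) ≈ 121.62*I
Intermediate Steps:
T(R, H) = -R - 3*H
f(l, t) = -6 + √(l² + t²)
w = 2*I*√3 (w = √((-1 + 6) - 17) = √(5 - 17) = √(-12) = 2*I*√3 ≈ 3.4641*I)
w*f(T(-9, 4), 41) = (2*I*√3)*(-6 + √((-1*(-9) - 3*4)² + 41²)) = (2*I*√3)*(-6 + √((9 - 12)² + 1681)) = (2*I*√3)*(-6 + √((-3)² + 1681)) = (2*I*√3)*(-6 + √(9 + 1681)) = (2*I*√3)*(-6 + √1690) = (2*I*√3)*(-6 + 13*√10) = 2*I*√3*(-6 + 13*√10)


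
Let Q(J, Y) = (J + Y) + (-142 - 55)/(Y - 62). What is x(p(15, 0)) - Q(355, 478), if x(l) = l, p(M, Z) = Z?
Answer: -346331/416 ≈ -832.53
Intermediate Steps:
Q(J, Y) = J + Y - 197/(-62 + Y) (Q(J, Y) = (J + Y) - 197/(-62 + Y) = J + Y - 197/(-62 + Y))
x(p(15, 0)) - Q(355, 478) = 0 - (-197 + 478² - 62*355 - 62*478 + 355*478)/(-62 + 478) = 0 - (-197 + 228484 - 22010 - 29636 + 169690)/416 = 0 - 346331/416 = -346331/416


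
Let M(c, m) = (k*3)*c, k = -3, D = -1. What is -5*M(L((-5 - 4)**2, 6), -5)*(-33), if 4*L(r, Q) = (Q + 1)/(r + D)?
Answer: -2079/64 ≈ -32.484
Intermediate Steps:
L(r, Q) = (1 + Q)/(4*(-1 + r)) (L(r, Q) = ((Q + 1)/(r - 1))/4 = ((1 + Q)/(-1 + r))/4 = (1 + Q)/(4*(-1 + r)))
M(c, m) = -9*c (M(c, m) = (-3*3)*c = -9*c)
-5*M(L((-5 - 4)**2, 6), -5)*(-33) = -(-45)*(1 + 6)/(4*(-1 + (-5 - 4)**2))*(-33) = -(-45)*(1/4)*7/(-1 + (-9)**2)*(-33) = -(-45)*(1/4)*7/(-1 + 81)*(-33) = -(-45)*(1/4)*7/80*(-33) = -(-45)*(1/4)*(1/80)*7*(-33) = -(-45)*7/320*(-33) = -5*(-63/320)*(-33) = (63/64)*(-33) = -2079/64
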